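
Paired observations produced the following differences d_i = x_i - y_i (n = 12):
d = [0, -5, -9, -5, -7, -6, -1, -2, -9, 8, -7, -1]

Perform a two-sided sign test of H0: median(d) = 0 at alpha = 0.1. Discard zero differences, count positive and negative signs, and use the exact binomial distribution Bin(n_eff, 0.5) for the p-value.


Step 1: Discard zero differences. Original n = 12; n_eff = number of nonzero differences = 11.
Nonzero differences (with sign): -5, -9, -5, -7, -6, -1, -2, -9, +8, -7, -1
Step 2: Count signs: positive = 1, negative = 10.
Step 3: Under H0: P(positive) = 0.5, so the number of positives S ~ Bin(11, 0.5).
Step 4: Two-sided exact p-value = sum of Bin(11,0.5) probabilities at or below the observed probability = 0.011719.
Step 5: alpha = 0.1. reject H0.

n_eff = 11, pos = 1, neg = 10, p = 0.011719, reject H0.


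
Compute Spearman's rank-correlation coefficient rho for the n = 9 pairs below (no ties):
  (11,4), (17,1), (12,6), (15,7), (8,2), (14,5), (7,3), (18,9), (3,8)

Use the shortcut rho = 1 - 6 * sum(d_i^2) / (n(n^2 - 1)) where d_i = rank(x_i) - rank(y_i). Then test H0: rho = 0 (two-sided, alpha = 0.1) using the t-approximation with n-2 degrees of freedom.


Step 1: Rank x and y separately (midranks; no ties here).
rank(x): 11->4, 17->8, 12->5, 15->7, 8->3, 14->6, 7->2, 18->9, 3->1
rank(y): 4->4, 1->1, 6->6, 7->7, 2->2, 5->5, 3->3, 9->9, 8->8
Step 2: d_i = R_x(i) - R_y(i); compute d_i^2.
  (4-4)^2=0, (8-1)^2=49, (5-6)^2=1, (7-7)^2=0, (3-2)^2=1, (6-5)^2=1, (2-3)^2=1, (9-9)^2=0, (1-8)^2=49
sum(d^2) = 102.
Step 3: rho = 1 - 6*102 / (9*(9^2 - 1)) = 1 - 612/720 = 0.150000.
Step 4: Under H0, t = rho * sqrt((n-2)/(1-rho^2)) = 0.4014 ~ t(7).
Step 5: Two-sided p-value from the t-distribution with 7 df = 0.700094.
Step 6: alpha = 0.1. fail to reject H0.

rho = 0.1500, p = 0.700094, fail to reject H0 at alpha = 0.1.


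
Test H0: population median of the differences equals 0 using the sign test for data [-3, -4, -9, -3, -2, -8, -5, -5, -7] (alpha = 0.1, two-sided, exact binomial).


Step 1: Discard zero differences. Original n = 9; n_eff = number of nonzero differences = 9.
Nonzero differences (with sign): -3, -4, -9, -3, -2, -8, -5, -5, -7
Step 2: Count signs: positive = 0, negative = 9.
Step 3: Under H0: P(positive) = 0.5, so the number of positives S ~ Bin(9, 0.5).
Step 4: Two-sided exact p-value = sum of Bin(9,0.5) probabilities at or below the observed probability = 0.003906.
Step 5: alpha = 0.1. reject H0.

n_eff = 9, pos = 0, neg = 9, p = 0.003906, reject H0.


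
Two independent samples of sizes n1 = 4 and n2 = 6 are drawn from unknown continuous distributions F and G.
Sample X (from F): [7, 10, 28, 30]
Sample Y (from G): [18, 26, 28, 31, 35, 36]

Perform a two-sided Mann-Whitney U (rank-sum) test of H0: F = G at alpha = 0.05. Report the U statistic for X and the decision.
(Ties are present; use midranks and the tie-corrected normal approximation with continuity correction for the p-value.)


Step 1: Combine and sort all 10 observations; assign midranks.
sorted (value, group): (7,X), (10,X), (18,Y), (26,Y), (28,X), (28,Y), (30,X), (31,Y), (35,Y), (36,Y)
ranks: 7->1, 10->2, 18->3, 26->4, 28->5.5, 28->5.5, 30->7, 31->8, 35->9, 36->10
Step 2: Rank sum for X: R1 = 1 + 2 + 5.5 + 7 = 15.5.
Step 3: U_X = R1 - n1(n1+1)/2 = 15.5 - 4*5/2 = 15.5 - 10 = 5.5.
       U_Y = n1*n2 - U_X = 24 - 5.5 = 18.5.
Step 4: Ties are present, so use the tie-corrected normal approximation (with continuity correction) for the p-value.
Step 5: p-value = 0.199458; compare to alpha = 0.05. fail to reject H0.

U_X = 5.5, p = 0.199458, fail to reject H0 at alpha = 0.05.


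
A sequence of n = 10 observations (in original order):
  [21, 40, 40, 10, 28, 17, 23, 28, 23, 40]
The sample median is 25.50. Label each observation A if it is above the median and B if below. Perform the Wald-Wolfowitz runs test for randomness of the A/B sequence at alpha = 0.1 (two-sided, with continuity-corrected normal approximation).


Step 1: Compute median = 25.50; label A = above, B = below.
Labels in order: BAABABBABA  (n_A = 5, n_B = 5)
Step 2: Count runs R = 8.
Step 3: Under H0 (random ordering), E[R] = 2*n_A*n_B/(n_A+n_B) + 1 = 2*5*5/10 + 1 = 6.0000.
        Var[R] = 2*n_A*n_B*(2*n_A*n_B - n_A - n_B) / ((n_A+n_B)^2 * (n_A+n_B-1)) = 2000/900 = 2.2222.
        SD[R] = 1.4907.
Step 4: Continuity-corrected z = (R - 0.5 - E[R]) / SD[R] = (8 - 0.5 - 6.0000) / 1.4907 = 1.0062.
Step 5: Two-sided p-value via normal approximation = 2*(1 - Phi(|z|)) = 0.314305.
Step 6: alpha = 0.1. fail to reject H0.

R = 8, z = 1.0062, p = 0.314305, fail to reject H0.


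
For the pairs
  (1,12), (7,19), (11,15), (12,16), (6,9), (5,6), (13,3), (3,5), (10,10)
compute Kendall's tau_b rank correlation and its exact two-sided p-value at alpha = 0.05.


Step 1: Enumerate the 36 unordered pairs (i,j) with i<j and classify each by sign(x_j-x_i) * sign(y_j-y_i).
  (1,2):dx=+6,dy=+7->C; (1,3):dx=+10,dy=+3->C; (1,4):dx=+11,dy=+4->C; (1,5):dx=+5,dy=-3->D
  (1,6):dx=+4,dy=-6->D; (1,7):dx=+12,dy=-9->D; (1,8):dx=+2,dy=-7->D; (1,9):dx=+9,dy=-2->D
  (2,3):dx=+4,dy=-4->D; (2,4):dx=+5,dy=-3->D; (2,5):dx=-1,dy=-10->C; (2,6):dx=-2,dy=-13->C
  (2,7):dx=+6,dy=-16->D; (2,8):dx=-4,dy=-14->C; (2,9):dx=+3,dy=-9->D; (3,4):dx=+1,dy=+1->C
  (3,5):dx=-5,dy=-6->C; (3,6):dx=-6,dy=-9->C; (3,7):dx=+2,dy=-12->D; (3,8):dx=-8,dy=-10->C
  (3,9):dx=-1,dy=-5->C; (4,5):dx=-6,dy=-7->C; (4,6):dx=-7,dy=-10->C; (4,7):dx=+1,dy=-13->D
  (4,8):dx=-9,dy=-11->C; (4,9):dx=-2,dy=-6->C; (5,6):dx=-1,dy=-3->C; (5,7):dx=+7,dy=-6->D
  (5,8):dx=-3,dy=-4->C; (5,9):dx=+4,dy=+1->C; (6,7):dx=+8,dy=-3->D; (6,8):dx=-2,dy=-1->C
  (6,9):dx=+5,dy=+4->C; (7,8):dx=-10,dy=+2->D; (7,9):dx=-3,dy=+7->D; (8,9):dx=+7,dy=+5->C
Step 2: C = 21, D = 15, total pairs = 36.
Step 3: tau = (C - D)/(n(n-1)/2) = (21 - 15)/36 = 0.166667.
Step 4: Exact two-sided p-value (enumerate n! = 362880 permutations of y under H0): p = 0.612202.
Step 5: alpha = 0.05. fail to reject H0.

tau_b = 0.1667 (C=21, D=15), p = 0.612202, fail to reject H0.


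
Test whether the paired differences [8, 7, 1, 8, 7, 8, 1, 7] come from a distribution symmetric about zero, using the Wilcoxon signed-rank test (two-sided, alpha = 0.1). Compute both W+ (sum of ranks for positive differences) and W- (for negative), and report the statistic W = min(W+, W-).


Step 1: Drop any zero differences (none here) and take |d_i|.
|d| = [8, 7, 1, 8, 7, 8, 1, 7]
Step 2: Midrank |d_i| (ties get averaged ranks).
ranks: |8|->7, |7|->4, |1|->1.5, |8|->7, |7|->4, |8|->7, |1|->1.5, |7|->4
Step 3: Attach original signs; sum ranks with positive sign and with negative sign.
W+ = 7 + 4 + 1.5 + 7 + 4 + 7 + 1.5 + 4 = 36
W- = 0 = 0
(Check: W+ + W- = 36 should equal n(n+1)/2 = 36.)
Step 4: Test statistic W = min(W+, W-) = 0.
Step 5: Ties in |d|, so use the tie-corrected normal approximation.
        E[W] = n(n+1)/4 = 8*9/4 = 18.
        Tie groups: |d|=1 (t=2), |d|=7 (t=3), |d|=8 (t=3); sum(t^3 - t) = 54.
        Var[W] = n(n+1)(2n+1)/24 - sum(t^3-t)/48 = 1224/24 - 54/48 = 49.875.
        z = (W - E[W]) / sqrt(Var[W]) = (0 - 18) / 7.0622 = -2.5488.
        Two-sided p = 2*Phi(z) = 0.010810.
Step 6: alpha = 0.1. reject H0.

W+ = 36, W- = 0, W = min = 0, p = 0.010810, reject H0.


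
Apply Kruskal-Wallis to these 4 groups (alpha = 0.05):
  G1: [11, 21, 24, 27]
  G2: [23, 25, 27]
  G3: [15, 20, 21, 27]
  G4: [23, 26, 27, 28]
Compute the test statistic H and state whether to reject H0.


Step 1: Combine all N = 15 observations and assign midranks.
sorted (value, group, rank): (11,G1,1), (15,G3,2), (20,G3,3), (21,G1,4.5), (21,G3,4.5), (23,G2,6.5), (23,G4,6.5), (24,G1,8), (25,G2,9), (26,G4,10), (27,G1,12.5), (27,G2,12.5), (27,G3,12.5), (27,G4,12.5), (28,G4,15)
Step 2: Sum ranks within each group.
R_1 = 26 (n_1 = 4)
R_2 = 28 (n_2 = 3)
R_3 = 22 (n_3 = 4)
R_4 = 44 (n_4 = 4)
Step 3: H = 12/(N(N+1)) * sum(R_i^2/n_i) - 3(N+1)
     = 12/(15*16) * (26^2/4 + 28^2/3 + 22^2/4 + 44^2/4) - 3*16
     = 0.050000 * 1035.33 - 48
     = 3.766667.
Step 4: Ties present; correction factor C = 1 - 72/(15^3 - 15) = 0.978571. Corrected H = 3.766667 / 0.978571 = 3.849148.
Step 5: Under H0, H ~ chi^2(3); p-value = 0.278221.
Step 6: alpha = 0.05. fail to reject H0.

H = 3.8491, df = 3, p = 0.278221, fail to reject H0.


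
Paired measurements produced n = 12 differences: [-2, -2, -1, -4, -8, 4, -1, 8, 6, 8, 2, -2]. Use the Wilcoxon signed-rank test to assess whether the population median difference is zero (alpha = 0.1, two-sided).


Step 1: Drop any zero differences (none here) and take |d_i|.
|d| = [2, 2, 1, 4, 8, 4, 1, 8, 6, 8, 2, 2]
Step 2: Midrank |d_i| (ties get averaged ranks).
ranks: |2|->4.5, |2|->4.5, |1|->1.5, |4|->7.5, |8|->11, |4|->7.5, |1|->1.5, |8|->11, |6|->9, |8|->11, |2|->4.5, |2|->4.5
Step 3: Attach original signs; sum ranks with positive sign and with negative sign.
W+ = 7.5 + 11 + 9 + 11 + 4.5 = 43
W- = 4.5 + 4.5 + 1.5 + 7.5 + 11 + 1.5 + 4.5 = 35
(Check: W+ + W- = 78 should equal n(n+1)/2 = 78.)
Step 4: Test statistic W = min(W+, W-) = 35.
Step 5: Ties in |d|, so use the tie-corrected normal approximation.
        E[W] = n(n+1)/4 = 12*13/4 = 39.
        Tie groups: |d|=1 (t=2), |d|=2 (t=4), |d|=4 (t=2), |d|=8 (t=3); sum(t^3 - t) = 96.
        Var[W] = n(n+1)(2n+1)/24 - sum(t^3-t)/48 = 3900/24 - 96/48 = 160.5.
        z = (W - E[W]) / sqrt(Var[W]) = (35 - 39) / 12.6689 = -0.3157.
        Two-sided p = 2*Phi(z) = 0.752204.
Step 6: alpha = 0.1. fail to reject H0.

W+ = 43, W- = 35, W = min = 35, p = 0.752204, fail to reject H0.


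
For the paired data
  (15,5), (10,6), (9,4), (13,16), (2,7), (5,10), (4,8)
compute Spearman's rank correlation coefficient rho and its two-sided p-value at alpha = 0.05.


Step 1: Rank x and y separately (midranks; no ties here).
rank(x): 15->7, 10->5, 9->4, 13->6, 2->1, 5->3, 4->2
rank(y): 5->2, 6->3, 4->1, 16->7, 7->4, 10->6, 8->5
Step 2: d_i = R_x(i) - R_y(i); compute d_i^2.
  (7-2)^2=25, (5-3)^2=4, (4-1)^2=9, (6-7)^2=1, (1-4)^2=9, (3-6)^2=9, (2-5)^2=9
sum(d^2) = 66.
Step 3: rho = 1 - 6*66 / (7*(7^2 - 1)) = 1 - 396/336 = -0.178571.
Step 4: Under H0, t = rho * sqrt((n-2)/(1-rho^2)) = -0.4058 ~ t(5).
Step 5: Two-sided p-value from the t-distribution with 5 df = 0.701658.
Step 6: alpha = 0.05. fail to reject H0.

rho = -0.1786, p = 0.701658, fail to reject H0 at alpha = 0.05.


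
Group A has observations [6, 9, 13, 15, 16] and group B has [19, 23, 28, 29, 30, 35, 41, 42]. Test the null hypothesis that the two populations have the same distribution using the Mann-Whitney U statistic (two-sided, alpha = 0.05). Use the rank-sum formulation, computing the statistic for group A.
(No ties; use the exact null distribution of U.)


Step 1: Combine and sort all 13 observations; assign midranks.
sorted (value, group): (6,X), (9,X), (13,X), (15,X), (16,X), (19,Y), (23,Y), (28,Y), (29,Y), (30,Y), (35,Y), (41,Y), (42,Y)
ranks: 6->1, 9->2, 13->3, 15->4, 16->5, 19->6, 23->7, 28->8, 29->9, 30->10, 35->11, 41->12, 42->13
Step 2: Rank sum for X: R1 = 1 + 2 + 3 + 4 + 5 = 15.
Step 3: U_X = R1 - n1(n1+1)/2 = 15 - 5*6/2 = 15 - 15 = 0.
       U_Y = n1*n2 - U_X = 40 - 0 = 40.
Step 4: No ties, so the exact null distribution of U (based on enumerating the C(13,5) = 1287 equally likely rank assignments) gives the two-sided p-value.
Step 5: p-value = 0.001554; compare to alpha = 0.05. reject H0.

U_X = 0, p = 0.001554, reject H0 at alpha = 0.05.


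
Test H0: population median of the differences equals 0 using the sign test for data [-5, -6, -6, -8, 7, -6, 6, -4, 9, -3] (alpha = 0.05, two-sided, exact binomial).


Step 1: Discard zero differences. Original n = 10; n_eff = number of nonzero differences = 10.
Nonzero differences (with sign): -5, -6, -6, -8, +7, -6, +6, -4, +9, -3
Step 2: Count signs: positive = 3, negative = 7.
Step 3: Under H0: P(positive) = 0.5, so the number of positives S ~ Bin(10, 0.5).
Step 4: Two-sided exact p-value = sum of Bin(10,0.5) probabilities at or below the observed probability = 0.343750.
Step 5: alpha = 0.05. fail to reject H0.

n_eff = 10, pos = 3, neg = 7, p = 0.343750, fail to reject H0.


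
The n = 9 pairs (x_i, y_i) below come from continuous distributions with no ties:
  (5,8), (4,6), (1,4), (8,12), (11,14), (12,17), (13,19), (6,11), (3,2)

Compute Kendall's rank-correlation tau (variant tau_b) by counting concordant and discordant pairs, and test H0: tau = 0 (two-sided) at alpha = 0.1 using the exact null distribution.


Step 1: Enumerate the 36 unordered pairs (i,j) with i<j and classify each by sign(x_j-x_i) * sign(y_j-y_i).
  (1,2):dx=-1,dy=-2->C; (1,3):dx=-4,dy=-4->C; (1,4):dx=+3,dy=+4->C; (1,5):dx=+6,dy=+6->C
  (1,6):dx=+7,dy=+9->C; (1,7):dx=+8,dy=+11->C; (1,8):dx=+1,dy=+3->C; (1,9):dx=-2,dy=-6->C
  (2,3):dx=-3,dy=-2->C; (2,4):dx=+4,dy=+6->C; (2,5):dx=+7,dy=+8->C; (2,6):dx=+8,dy=+11->C
  (2,7):dx=+9,dy=+13->C; (2,8):dx=+2,dy=+5->C; (2,9):dx=-1,dy=-4->C; (3,4):dx=+7,dy=+8->C
  (3,5):dx=+10,dy=+10->C; (3,6):dx=+11,dy=+13->C; (3,7):dx=+12,dy=+15->C; (3,8):dx=+5,dy=+7->C
  (3,9):dx=+2,dy=-2->D; (4,5):dx=+3,dy=+2->C; (4,6):dx=+4,dy=+5->C; (4,7):dx=+5,dy=+7->C
  (4,8):dx=-2,dy=-1->C; (4,9):dx=-5,dy=-10->C; (5,6):dx=+1,dy=+3->C; (5,7):dx=+2,dy=+5->C
  (5,8):dx=-5,dy=-3->C; (5,9):dx=-8,dy=-12->C; (6,7):dx=+1,dy=+2->C; (6,8):dx=-6,dy=-6->C
  (6,9):dx=-9,dy=-15->C; (7,8):dx=-7,dy=-8->C; (7,9):dx=-10,dy=-17->C; (8,9):dx=-3,dy=-9->C
Step 2: C = 35, D = 1, total pairs = 36.
Step 3: tau = (C - D)/(n(n-1)/2) = (35 - 1)/36 = 0.944444.
Step 4: Exact two-sided p-value (enumerate n! = 362880 permutations of y under H0): p = 0.000050.
Step 5: alpha = 0.1. reject H0.

tau_b = 0.9444 (C=35, D=1), p = 0.000050, reject H0.


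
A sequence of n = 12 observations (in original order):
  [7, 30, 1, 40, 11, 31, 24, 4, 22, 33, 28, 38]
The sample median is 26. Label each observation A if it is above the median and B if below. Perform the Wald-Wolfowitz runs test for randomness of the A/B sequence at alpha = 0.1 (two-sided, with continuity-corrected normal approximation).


Step 1: Compute median = 26; label A = above, B = below.
Labels in order: BABABABBBAAA  (n_A = 6, n_B = 6)
Step 2: Count runs R = 8.
Step 3: Under H0 (random ordering), E[R] = 2*n_A*n_B/(n_A+n_B) + 1 = 2*6*6/12 + 1 = 7.0000.
        Var[R] = 2*n_A*n_B*(2*n_A*n_B - n_A - n_B) / ((n_A+n_B)^2 * (n_A+n_B-1)) = 4320/1584 = 2.7273.
        SD[R] = 1.6514.
Step 4: Continuity-corrected z = (R - 0.5 - E[R]) / SD[R] = (8 - 0.5 - 7.0000) / 1.6514 = 0.3028.
Step 5: Two-sided p-value via normal approximation = 2*(1 - Phi(|z|)) = 0.762069.
Step 6: alpha = 0.1. fail to reject H0.

R = 8, z = 0.3028, p = 0.762069, fail to reject H0.


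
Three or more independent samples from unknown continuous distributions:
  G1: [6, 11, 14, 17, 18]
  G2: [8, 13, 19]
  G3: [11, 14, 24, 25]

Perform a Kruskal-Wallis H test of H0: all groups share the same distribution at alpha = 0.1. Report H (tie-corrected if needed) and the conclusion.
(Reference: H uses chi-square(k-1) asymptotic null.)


Step 1: Combine all N = 12 observations and assign midranks.
sorted (value, group, rank): (6,G1,1), (8,G2,2), (11,G1,3.5), (11,G3,3.5), (13,G2,5), (14,G1,6.5), (14,G3,6.5), (17,G1,8), (18,G1,9), (19,G2,10), (24,G3,11), (25,G3,12)
Step 2: Sum ranks within each group.
R_1 = 28 (n_1 = 5)
R_2 = 17 (n_2 = 3)
R_3 = 33 (n_3 = 4)
Step 3: H = 12/(N(N+1)) * sum(R_i^2/n_i) - 3(N+1)
     = 12/(12*13) * (28^2/5 + 17^2/3 + 33^2/4) - 3*13
     = 0.076923 * 525.383 - 39
     = 1.414103.
Step 4: Ties present; correction factor C = 1 - 12/(12^3 - 12) = 0.993007. Corrected H = 1.414103 / 0.993007 = 1.424061.
Step 5: Under H0, H ~ chi^2(2); p-value = 0.490647.
Step 6: alpha = 0.1. fail to reject H0.

H = 1.4241, df = 2, p = 0.490647, fail to reject H0.


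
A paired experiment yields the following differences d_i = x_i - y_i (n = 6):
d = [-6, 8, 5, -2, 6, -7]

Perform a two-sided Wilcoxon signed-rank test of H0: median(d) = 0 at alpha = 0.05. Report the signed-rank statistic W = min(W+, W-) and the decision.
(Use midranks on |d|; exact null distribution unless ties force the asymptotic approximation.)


Step 1: Drop any zero differences (none here) and take |d_i|.
|d| = [6, 8, 5, 2, 6, 7]
Step 2: Midrank |d_i| (ties get averaged ranks).
ranks: |6|->3.5, |8|->6, |5|->2, |2|->1, |6|->3.5, |7|->5
Step 3: Attach original signs; sum ranks with positive sign and with negative sign.
W+ = 6 + 2 + 3.5 = 11.5
W- = 3.5 + 1 + 5 = 9.5
(Check: W+ + W- = 21 should equal n(n+1)/2 = 21.)
Step 4: Test statistic W = min(W+, W-) = 9.5.
Step 5: Ties in |d|, so use the tie-corrected normal approximation.
        E[W] = n(n+1)/4 = 6*7/4 = 10.5.
        Tie groups: |d|=6 (t=2); sum(t^3 - t) = 6.
        Var[W] = n(n+1)(2n+1)/24 - sum(t^3-t)/48 = 546/24 - 6/48 = 22.625.
        z = (W - E[W]) / sqrt(Var[W]) = (9.5 - 10.5) / 4.7566 = -0.2102.
        Two-sided p = 2*Phi(z) = 0.833484.
Step 6: alpha = 0.05. fail to reject H0.

W+ = 11.5, W- = 9.5, W = min = 9.5, p = 0.833484, fail to reject H0.


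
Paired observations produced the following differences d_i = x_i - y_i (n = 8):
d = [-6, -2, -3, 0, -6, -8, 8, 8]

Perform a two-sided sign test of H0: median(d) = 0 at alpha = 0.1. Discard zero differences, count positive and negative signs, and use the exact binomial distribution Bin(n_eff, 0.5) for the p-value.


Step 1: Discard zero differences. Original n = 8; n_eff = number of nonzero differences = 7.
Nonzero differences (with sign): -6, -2, -3, -6, -8, +8, +8
Step 2: Count signs: positive = 2, negative = 5.
Step 3: Under H0: P(positive) = 0.5, so the number of positives S ~ Bin(7, 0.5).
Step 4: Two-sided exact p-value = sum of Bin(7,0.5) probabilities at or below the observed probability = 0.453125.
Step 5: alpha = 0.1. fail to reject H0.

n_eff = 7, pos = 2, neg = 5, p = 0.453125, fail to reject H0.


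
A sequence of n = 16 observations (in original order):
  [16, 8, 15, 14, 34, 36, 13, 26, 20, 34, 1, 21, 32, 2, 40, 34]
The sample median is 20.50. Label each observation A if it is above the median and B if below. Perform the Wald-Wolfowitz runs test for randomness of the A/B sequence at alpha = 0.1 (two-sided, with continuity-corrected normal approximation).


Step 1: Compute median = 20.50; label A = above, B = below.
Labels in order: BBBBAABABABAABAA  (n_A = 8, n_B = 8)
Step 2: Count runs R = 10.
Step 3: Under H0 (random ordering), E[R] = 2*n_A*n_B/(n_A+n_B) + 1 = 2*8*8/16 + 1 = 9.0000.
        Var[R] = 2*n_A*n_B*(2*n_A*n_B - n_A - n_B) / ((n_A+n_B)^2 * (n_A+n_B-1)) = 14336/3840 = 3.7333.
        SD[R] = 1.9322.
Step 4: Continuity-corrected z = (R - 0.5 - E[R]) / SD[R] = (10 - 0.5 - 9.0000) / 1.9322 = 0.2588.
Step 5: Two-sided p-value via normal approximation = 2*(1 - Phi(|z|)) = 0.795809.
Step 6: alpha = 0.1. fail to reject H0.

R = 10, z = 0.2588, p = 0.795809, fail to reject H0.


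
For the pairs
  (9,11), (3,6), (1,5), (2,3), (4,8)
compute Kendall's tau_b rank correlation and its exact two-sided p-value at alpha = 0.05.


Step 1: Enumerate the 10 unordered pairs (i,j) with i<j and classify each by sign(x_j-x_i) * sign(y_j-y_i).
  (1,2):dx=-6,dy=-5->C; (1,3):dx=-8,dy=-6->C; (1,4):dx=-7,dy=-8->C; (1,5):dx=-5,dy=-3->C
  (2,3):dx=-2,dy=-1->C; (2,4):dx=-1,dy=-3->C; (2,5):dx=+1,dy=+2->C; (3,4):dx=+1,dy=-2->D
  (3,5):dx=+3,dy=+3->C; (4,5):dx=+2,dy=+5->C
Step 2: C = 9, D = 1, total pairs = 10.
Step 3: tau = (C - D)/(n(n-1)/2) = (9 - 1)/10 = 0.800000.
Step 4: Exact two-sided p-value (enumerate n! = 120 permutations of y under H0): p = 0.083333.
Step 5: alpha = 0.05. fail to reject H0.

tau_b = 0.8000 (C=9, D=1), p = 0.083333, fail to reject H0.


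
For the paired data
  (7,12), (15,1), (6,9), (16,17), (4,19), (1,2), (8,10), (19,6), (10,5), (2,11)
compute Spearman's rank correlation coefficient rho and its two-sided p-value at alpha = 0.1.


Step 1: Rank x and y separately (midranks; no ties here).
rank(x): 7->5, 15->8, 6->4, 16->9, 4->3, 1->1, 8->6, 19->10, 10->7, 2->2
rank(y): 12->8, 1->1, 9->5, 17->9, 19->10, 2->2, 10->6, 6->4, 5->3, 11->7
Step 2: d_i = R_x(i) - R_y(i); compute d_i^2.
  (5-8)^2=9, (8-1)^2=49, (4-5)^2=1, (9-9)^2=0, (3-10)^2=49, (1-2)^2=1, (6-6)^2=0, (10-4)^2=36, (7-3)^2=16, (2-7)^2=25
sum(d^2) = 186.
Step 3: rho = 1 - 6*186 / (10*(10^2 - 1)) = 1 - 1116/990 = -0.127273.
Step 4: Under H0, t = rho * sqrt((n-2)/(1-rho^2)) = -0.3629 ~ t(8).
Step 5: Two-sided p-value from the t-distribution with 8 df = 0.726057.
Step 6: alpha = 0.1. fail to reject H0.

rho = -0.1273, p = 0.726057, fail to reject H0 at alpha = 0.1.


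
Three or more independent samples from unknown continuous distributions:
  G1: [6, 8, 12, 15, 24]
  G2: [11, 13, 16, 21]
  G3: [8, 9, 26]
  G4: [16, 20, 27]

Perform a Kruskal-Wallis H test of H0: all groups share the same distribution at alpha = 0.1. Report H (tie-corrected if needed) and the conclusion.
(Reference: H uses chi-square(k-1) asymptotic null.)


Step 1: Combine all N = 15 observations and assign midranks.
sorted (value, group, rank): (6,G1,1), (8,G1,2.5), (8,G3,2.5), (9,G3,4), (11,G2,5), (12,G1,6), (13,G2,7), (15,G1,8), (16,G2,9.5), (16,G4,9.5), (20,G4,11), (21,G2,12), (24,G1,13), (26,G3,14), (27,G4,15)
Step 2: Sum ranks within each group.
R_1 = 30.5 (n_1 = 5)
R_2 = 33.5 (n_2 = 4)
R_3 = 20.5 (n_3 = 3)
R_4 = 35.5 (n_4 = 3)
Step 3: H = 12/(N(N+1)) * sum(R_i^2/n_i) - 3(N+1)
     = 12/(15*16) * (30.5^2/5 + 33.5^2/4 + 20.5^2/3 + 35.5^2/3) - 3*16
     = 0.050000 * 1026.78 - 48
     = 3.338958.
Step 4: Ties present; correction factor C = 1 - 12/(15^3 - 15) = 0.996429. Corrected H = 3.338958 / 0.996429 = 3.350926.
Step 5: Under H0, H ~ chi^2(3); p-value = 0.340617.
Step 6: alpha = 0.1. fail to reject H0.

H = 3.3509, df = 3, p = 0.340617, fail to reject H0.


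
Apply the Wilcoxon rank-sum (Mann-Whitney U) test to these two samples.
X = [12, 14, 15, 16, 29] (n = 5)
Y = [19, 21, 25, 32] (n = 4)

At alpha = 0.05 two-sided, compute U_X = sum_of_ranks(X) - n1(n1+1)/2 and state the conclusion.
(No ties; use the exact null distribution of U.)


Step 1: Combine and sort all 9 observations; assign midranks.
sorted (value, group): (12,X), (14,X), (15,X), (16,X), (19,Y), (21,Y), (25,Y), (29,X), (32,Y)
ranks: 12->1, 14->2, 15->3, 16->4, 19->5, 21->6, 25->7, 29->8, 32->9
Step 2: Rank sum for X: R1 = 1 + 2 + 3 + 4 + 8 = 18.
Step 3: U_X = R1 - n1(n1+1)/2 = 18 - 5*6/2 = 18 - 15 = 3.
       U_Y = n1*n2 - U_X = 20 - 3 = 17.
Step 4: No ties, so the exact null distribution of U (based on enumerating the C(9,5) = 126 equally likely rank assignments) gives the two-sided p-value.
Step 5: p-value = 0.111111; compare to alpha = 0.05. fail to reject H0.

U_X = 3, p = 0.111111, fail to reject H0 at alpha = 0.05.


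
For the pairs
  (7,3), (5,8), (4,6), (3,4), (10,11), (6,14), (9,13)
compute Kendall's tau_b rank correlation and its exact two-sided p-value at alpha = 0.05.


Step 1: Enumerate the 21 unordered pairs (i,j) with i<j and classify each by sign(x_j-x_i) * sign(y_j-y_i).
  (1,2):dx=-2,dy=+5->D; (1,3):dx=-3,dy=+3->D; (1,4):dx=-4,dy=+1->D; (1,5):dx=+3,dy=+8->C
  (1,6):dx=-1,dy=+11->D; (1,7):dx=+2,dy=+10->C; (2,3):dx=-1,dy=-2->C; (2,4):dx=-2,dy=-4->C
  (2,5):dx=+5,dy=+3->C; (2,6):dx=+1,dy=+6->C; (2,7):dx=+4,dy=+5->C; (3,4):dx=-1,dy=-2->C
  (3,5):dx=+6,dy=+5->C; (3,6):dx=+2,dy=+8->C; (3,7):dx=+5,dy=+7->C; (4,5):dx=+7,dy=+7->C
  (4,6):dx=+3,dy=+10->C; (4,7):dx=+6,dy=+9->C; (5,6):dx=-4,dy=+3->D; (5,7):dx=-1,dy=+2->D
  (6,7):dx=+3,dy=-1->D
Step 2: C = 14, D = 7, total pairs = 21.
Step 3: tau = (C - D)/(n(n-1)/2) = (14 - 7)/21 = 0.333333.
Step 4: Exact two-sided p-value (enumerate n! = 5040 permutations of y under H0): p = 0.381349.
Step 5: alpha = 0.05. fail to reject H0.

tau_b = 0.3333 (C=14, D=7), p = 0.381349, fail to reject H0.


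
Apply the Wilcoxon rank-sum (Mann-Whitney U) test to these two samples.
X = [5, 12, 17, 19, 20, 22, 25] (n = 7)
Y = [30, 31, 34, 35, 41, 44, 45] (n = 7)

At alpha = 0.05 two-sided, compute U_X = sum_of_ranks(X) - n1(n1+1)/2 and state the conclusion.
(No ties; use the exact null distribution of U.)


Step 1: Combine and sort all 14 observations; assign midranks.
sorted (value, group): (5,X), (12,X), (17,X), (19,X), (20,X), (22,X), (25,X), (30,Y), (31,Y), (34,Y), (35,Y), (41,Y), (44,Y), (45,Y)
ranks: 5->1, 12->2, 17->3, 19->4, 20->5, 22->6, 25->7, 30->8, 31->9, 34->10, 35->11, 41->12, 44->13, 45->14
Step 2: Rank sum for X: R1 = 1 + 2 + 3 + 4 + 5 + 6 + 7 = 28.
Step 3: U_X = R1 - n1(n1+1)/2 = 28 - 7*8/2 = 28 - 28 = 0.
       U_Y = n1*n2 - U_X = 49 - 0 = 49.
Step 4: No ties, so the exact null distribution of U (based on enumerating the C(14,7) = 3432 equally likely rank assignments) gives the two-sided p-value.
Step 5: p-value = 0.000583; compare to alpha = 0.05. reject H0.

U_X = 0, p = 0.000583, reject H0 at alpha = 0.05.


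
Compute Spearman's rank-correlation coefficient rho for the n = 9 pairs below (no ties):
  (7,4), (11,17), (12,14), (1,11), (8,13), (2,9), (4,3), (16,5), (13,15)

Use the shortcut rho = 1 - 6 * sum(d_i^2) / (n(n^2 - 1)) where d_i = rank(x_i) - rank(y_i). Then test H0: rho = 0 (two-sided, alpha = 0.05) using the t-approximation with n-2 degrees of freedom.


Step 1: Rank x and y separately (midranks; no ties here).
rank(x): 7->4, 11->6, 12->7, 1->1, 8->5, 2->2, 4->3, 16->9, 13->8
rank(y): 4->2, 17->9, 14->7, 11->5, 13->6, 9->4, 3->1, 5->3, 15->8
Step 2: d_i = R_x(i) - R_y(i); compute d_i^2.
  (4-2)^2=4, (6-9)^2=9, (7-7)^2=0, (1-5)^2=16, (5-6)^2=1, (2-4)^2=4, (3-1)^2=4, (9-3)^2=36, (8-8)^2=0
sum(d^2) = 74.
Step 3: rho = 1 - 6*74 / (9*(9^2 - 1)) = 1 - 444/720 = 0.383333.
Step 4: Under H0, t = rho * sqrt((n-2)/(1-rho^2)) = 1.0981 ~ t(7).
Step 5: Two-sided p-value from the t-distribution with 7 df = 0.308495.
Step 6: alpha = 0.05. fail to reject H0.

rho = 0.3833, p = 0.308495, fail to reject H0 at alpha = 0.05.


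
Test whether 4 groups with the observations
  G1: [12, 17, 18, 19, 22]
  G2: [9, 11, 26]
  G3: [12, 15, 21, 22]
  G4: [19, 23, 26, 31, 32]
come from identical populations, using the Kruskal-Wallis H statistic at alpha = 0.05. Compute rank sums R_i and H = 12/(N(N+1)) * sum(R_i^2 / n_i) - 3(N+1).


Step 1: Combine all N = 17 observations and assign midranks.
sorted (value, group, rank): (9,G2,1), (11,G2,2), (12,G1,3.5), (12,G3,3.5), (15,G3,5), (17,G1,6), (18,G1,7), (19,G1,8.5), (19,G4,8.5), (21,G3,10), (22,G1,11.5), (22,G3,11.5), (23,G4,13), (26,G2,14.5), (26,G4,14.5), (31,G4,16), (32,G4,17)
Step 2: Sum ranks within each group.
R_1 = 36.5 (n_1 = 5)
R_2 = 17.5 (n_2 = 3)
R_3 = 30 (n_3 = 4)
R_4 = 69 (n_4 = 5)
Step 3: H = 12/(N(N+1)) * sum(R_i^2/n_i) - 3(N+1)
     = 12/(17*18) * (36.5^2/5 + 17.5^2/3 + 30^2/4 + 69^2/5) - 3*18
     = 0.039216 * 1545.73 - 54
     = 6.616993.
Step 4: Ties present; correction factor C = 1 - 24/(17^3 - 17) = 0.995098. Corrected H = 6.616993 / 0.995098 = 6.649589.
Step 5: Under H0, H ~ chi^2(3); p-value = 0.083946.
Step 6: alpha = 0.05. fail to reject H0.

H = 6.6496, df = 3, p = 0.083946, fail to reject H0.


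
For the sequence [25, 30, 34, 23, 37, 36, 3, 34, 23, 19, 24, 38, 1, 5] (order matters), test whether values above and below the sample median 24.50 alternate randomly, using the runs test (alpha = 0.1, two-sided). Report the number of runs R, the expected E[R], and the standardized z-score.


Step 1: Compute median = 24.50; label A = above, B = below.
Labels in order: AAABAABABBBABB  (n_A = 7, n_B = 7)
Step 2: Count runs R = 8.
Step 3: Under H0 (random ordering), E[R] = 2*n_A*n_B/(n_A+n_B) + 1 = 2*7*7/14 + 1 = 8.0000.
        Var[R] = 2*n_A*n_B*(2*n_A*n_B - n_A - n_B) / ((n_A+n_B)^2 * (n_A+n_B-1)) = 8232/2548 = 3.2308.
        SD[R] = 1.7974.
Step 4: R = E[R], so z = 0 with no continuity correction.
Step 5: Two-sided p-value via normal approximation = 2*(1 - Phi(|z|)) = 1.000000.
Step 6: alpha = 0.1. fail to reject H0.

R = 8, z = 0.0000, p = 1.000000, fail to reject H0.


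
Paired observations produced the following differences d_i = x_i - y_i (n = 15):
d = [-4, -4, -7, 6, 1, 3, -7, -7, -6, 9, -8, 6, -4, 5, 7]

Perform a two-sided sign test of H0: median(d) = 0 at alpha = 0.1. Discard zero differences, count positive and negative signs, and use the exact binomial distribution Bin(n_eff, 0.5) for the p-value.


Step 1: Discard zero differences. Original n = 15; n_eff = number of nonzero differences = 15.
Nonzero differences (with sign): -4, -4, -7, +6, +1, +3, -7, -7, -6, +9, -8, +6, -4, +5, +7
Step 2: Count signs: positive = 7, negative = 8.
Step 3: Under H0: P(positive) = 0.5, so the number of positives S ~ Bin(15, 0.5).
Step 4: Two-sided exact p-value = sum of Bin(15,0.5) probabilities at or below the observed probability = 1.000000.
Step 5: alpha = 0.1. fail to reject H0.

n_eff = 15, pos = 7, neg = 8, p = 1.000000, fail to reject H0.


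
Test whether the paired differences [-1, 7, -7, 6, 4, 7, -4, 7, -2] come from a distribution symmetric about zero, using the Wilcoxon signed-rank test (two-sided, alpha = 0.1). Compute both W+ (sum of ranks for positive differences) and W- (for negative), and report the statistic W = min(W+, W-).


Step 1: Drop any zero differences (none here) and take |d_i|.
|d| = [1, 7, 7, 6, 4, 7, 4, 7, 2]
Step 2: Midrank |d_i| (ties get averaged ranks).
ranks: |1|->1, |7|->7.5, |7|->7.5, |6|->5, |4|->3.5, |7|->7.5, |4|->3.5, |7|->7.5, |2|->2
Step 3: Attach original signs; sum ranks with positive sign and with negative sign.
W+ = 7.5 + 5 + 3.5 + 7.5 + 7.5 = 31
W- = 1 + 7.5 + 3.5 + 2 = 14
(Check: W+ + W- = 45 should equal n(n+1)/2 = 45.)
Step 4: Test statistic W = min(W+, W-) = 14.
Step 5: Ties in |d|, so use the tie-corrected normal approximation.
        E[W] = n(n+1)/4 = 9*10/4 = 22.5.
        Tie groups: |d|=4 (t=2), |d|=7 (t=4); sum(t^3 - t) = 66.
        Var[W] = n(n+1)(2n+1)/24 - sum(t^3-t)/48 = 1710/24 - 66/48 = 69.875.
        z = (W - E[W]) / sqrt(Var[W]) = (14 - 22.5) / 8.3591 = -1.0169.
        Two-sided p = 2*Phi(z) = 0.309224.
Step 6: alpha = 0.1. fail to reject H0.

W+ = 31, W- = 14, W = min = 14, p = 0.309224, fail to reject H0.


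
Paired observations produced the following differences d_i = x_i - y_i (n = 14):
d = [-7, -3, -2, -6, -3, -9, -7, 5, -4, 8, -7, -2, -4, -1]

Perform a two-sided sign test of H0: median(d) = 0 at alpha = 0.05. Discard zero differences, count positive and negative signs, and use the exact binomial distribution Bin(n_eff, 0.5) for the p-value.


Step 1: Discard zero differences. Original n = 14; n_eff = number of nonzero differences = 14.
Nonzero differences (with sign): -7, -3, -2, -6, -3, -9, -7, +5, -4, +8, -7, -2, -4, -1
Step 2: Count signs: positive = 2, negative = 12.
Step 3: Under H0: P(positive) = 0.5, so the number of positives S ~ Bin(14, 0.5).
Step 4: Two-sided exact p-value = sum of Bin(14,0.5) probabilities at or below the observed probability = 0.012939.
Step 5: alpha = 0.05. reject H0.

n_eff = 14, pos = 2, neg = 12, p = 0.012939, reject H0.


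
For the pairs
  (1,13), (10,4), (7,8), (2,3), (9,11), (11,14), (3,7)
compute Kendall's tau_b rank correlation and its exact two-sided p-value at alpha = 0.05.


Step 1: Enumerate the 21 unordered pairs (i,j) with i<j and classify each by sign(x_j-x_i) * sign(y_j-y_i).
  (1,2):dx=+9,dy=-9->D; (1,3):dx=+6,dy=-5->D; (1,4):dx=+1,dy=-10->D; (1,5):dx=+8,dy=-2->D
  (1,6):dx=+10,dy=+1->C; (1,7):dx=+2,dy=-6->D; (2,3):dx=-3,dy=+4->D; (2,4):dx=-8,dy=-1->C
  (2,5):dx=-1,dy=+7->D; (2,6):dx=+1,dy=+10->C; (2,7):dx=-7,dy=+3->D; (3,4):dx=-5,dy=-5->C
  (3,5):dx=+2,dy=+3->C; (3,6):dx=+4,dy=+6->C; (3,7):dx=-4,dy=-1->C; (4,5):dx=+7,dy=+8->C
  (4,6):dx=+9,dy=+11->C; (4,7):dx=+1,dy=+4->C; (5,6):dx=+2,dy=+3->C; (5,7):dx=-6,dy=-4->C
  (6,7):dx=-8,dy=-7->C
Step 2: C = 13, D = 8, total pairs = 21.
Step 3: tau = (C - D)/(n(n-1)/2) = (13 - 8)/21 = 0.238095.
Step 4: Exact two-sided p-value (enumerate n! = 5040 permutations of y under H0): p = 0.561905.
Step 5: alpha = 0.05. fail to reject H0.

tau_b = 0.2381 (C=13, D=8), p = 0.561905, fail to reject H0.


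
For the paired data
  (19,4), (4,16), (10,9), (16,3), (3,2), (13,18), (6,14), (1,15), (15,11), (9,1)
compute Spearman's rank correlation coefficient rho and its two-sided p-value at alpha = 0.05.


Step 1: Rank x and y separately (midranks; no ties here).
rank(x): 19->10, 4->3, 10->6, 16->9, 3->2, 13->7, 6->4, 1->1, 15->8, 9->5
rank(y): 4->4, 16->9, 9->5, 3->3, 2->2, 18->10, 14->7, 15->8, 11->6, 1->1
Step 2: d_i = R_x(i) - R_y(i); compute d_i^2.
  (10-4)^2=36, (3-9)^2=36, (6-5)^2=1, (9-3)^2=36, (2-2)^2=0, (7-10)^2=9, (4-7)^2=9, (1-8)^2=49, (8-6)^2=4, (5-1)^2=16
sum(d^2) = 196.
Step 3: rho = 1 - 6*196 / (10*(10^2 - 1)) = 1 - 1176/990 = -0.187879.
Step 4: Under H0, t = rho * sqrt((n-2)/(1-rho^2)) = -0.5410 ~ t(8).
Step 5: Two-sided p-value from the t-distribution with 8 df = 0.603218.
Step 6: alpha = 0.05. fail to reject H0.

rho = -0.1879, p = 0.603218, fail to reject H0 at alpha = 0.05.


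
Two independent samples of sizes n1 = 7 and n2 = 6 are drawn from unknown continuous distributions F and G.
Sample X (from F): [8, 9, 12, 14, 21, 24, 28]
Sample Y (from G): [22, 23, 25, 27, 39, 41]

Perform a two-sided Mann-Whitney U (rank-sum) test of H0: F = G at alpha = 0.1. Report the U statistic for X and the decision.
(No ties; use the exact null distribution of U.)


Step 1: Combine and sort all 13 observations; assign midranks.
sorted (value, group): (8,X), (9,X), (12,X), (14,X), (21,X), (22,Y), (23,Y), (24,X), (25,Y), (27,Y), (28,X), (39,Y), (41,Y)
ranks: 8->1, 9->2, 12->3, 14->4, 21->5, 22->6, 23->7, 24->8, 25->9, 27->10, 28->11, 39->12, 41->13
Step 2: Rank sum for X: R1 = 1 + 2 + 3 + 4 + 5 + 8 + 11 = 34.
Step 3: U_X = R1 - n1(n1+1)/2 = 34 - 7*8/2 = 34 - 28 = 6.
       U_Y = n1*n2 - U_X = 42 - 6 = 36.
Step 4: No ties, so the exact null distribution of U (based on enumerating the C(13,7) = 1716 equally likely rank assignments) gives the two-sided p-value.
Step 5: p-value = 0.034965; compare to alpha = 0.1. reject H0.

U_X = 6, p = 0.034965, reject H0 at alpha = 0.1.


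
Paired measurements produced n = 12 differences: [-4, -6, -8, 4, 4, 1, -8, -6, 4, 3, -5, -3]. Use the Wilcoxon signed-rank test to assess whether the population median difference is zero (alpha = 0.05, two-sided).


Step 1: Drop any zero differences (none here) and take |d_i|.
|d| = [4, 6, 8, 4, 4, 1, 8, 6, 4, 3, 5, 3]
Step 2: Midrank |d_i| (ties get averaged ranks).
ranks: |4|->5.5, |6|->9.5, |8|->11.5, |4|->5.5, |4|->5.5, |1|->1, |8|->11.5, |6|->9.5, |4|->5.5, |3|->2.5, |5|->8, |3|->2.5
Step 3: Attach original signs; sum ranks with positive sign and with negative sign.
W+ = 5.5 + 5.5 + 1 + 5.5 + 2.5 = 20
W- = 5.5 + 9.5 + 11.5 + 11.5 + 9.5 + 8 + 2.5 = 58
(Check: W+ + W- = 78 should equal n(n+1)/2 = 78.)
Step 4: Test statistic W = min(W+, W-) = 20.
Step 5: Ties in |d|, so use the tie-corrected normal approximation.
        E[W] = n(n+1)/4 = 12*13/4 = 39.
        Tie groups: |d|=3 (t=2), |d|=4 (t=4), |d|=6 (t=2), |d|=8 (t=2); sum(t^3 - t) = 78.
        Var[W] = n(n+1)(2n+1)/24 - sum(t^3-t)/48 = 3900/24 - 78/48 = 160.875.
        z = (W - E[W]) / sqrt(Var[W]) = (20 - 39) / 12.6837 = -1.4980.
        Two-sided p = 2*Phi(z) = 0.134135.
Step 6: alpha = 0.05. fail to reject H0.

W+ = 20, W- = 58, W = min = 20, p = 0.134135, fail to reject H0.


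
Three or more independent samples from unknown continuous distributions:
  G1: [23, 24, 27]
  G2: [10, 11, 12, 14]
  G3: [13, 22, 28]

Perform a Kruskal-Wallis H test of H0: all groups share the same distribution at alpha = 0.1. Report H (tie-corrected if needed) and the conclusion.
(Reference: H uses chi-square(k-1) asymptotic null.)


Step 1: Combine all N = 10 observations and assign midranks.
sorted (value, group, rank): (10,G2,1), (11,G2,2), (12,G2,3), (13,G3,4), (14,G2,5), (22,G3,6), (23,G1,7), (24,G1,8), (27,G1,9), (28,G3,10)
Step 2: Sum ranks within each group.
R_1 = 24 (n_1 = 3)
R_2 = 11 (n_2 = 4)
R_3 = 20 (n_3 = 3)
Step 3: H = 12/(N(N+1)) * sum(R_i^2/n_i) - 3(N+1)
     = 12/(10*11) * (24^2/3 + 11^2/4 + 20^2/3) - 3*11
     = 0.109091 * 355.583 - 33
     = 5.790909.
Step 4: No ties, so H is used without correction.
Step 5: Under H0, H ~ chi^2(2); p-value = 0.055274.
Step 6: alpha = 0.1. reject H0.

H = 5.7909, df = 2, p = 0.055274, reject H0.


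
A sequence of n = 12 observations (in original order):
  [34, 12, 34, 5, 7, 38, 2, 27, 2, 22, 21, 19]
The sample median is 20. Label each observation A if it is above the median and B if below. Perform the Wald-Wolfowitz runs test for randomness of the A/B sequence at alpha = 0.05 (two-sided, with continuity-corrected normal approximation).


Step 1: Compute median = 20; label A = above, B = below.
Labels in order: ABABBABABAAB  (n_A = 6, n_B = 6)
Step 2: Count runs R = 10.
Step 3: Under H0 (random ordering), E[R] = 2*n_A*n_B/(n_A+n_B) + 1 = 2*6*6/12 + 1 = 7.0000.
        Var[R] = 2*n_A*n_B*(2*n_A*n_B - n_A - n_B) / ((n_A+n_B)^2 * (n_A+n_B-1)) = 4320/1584 = 2.7273.
        SD[R] = 1.6514.
Step 4: Continuity-corrected z = (R - 0.5 - E[R]) / SD[R] = (10 - 0.5 - 7.0000) / 1.6514 = 1.5138.
Step 5: Two-sided p-value via normal approximation = 2*(1 - Phi(|z|)) = 0.130070.
Step 6: alpha = 0.05. fail to reject H0.

R = 10, z = 1.5138, p = 0.130070, fail to reject H0.


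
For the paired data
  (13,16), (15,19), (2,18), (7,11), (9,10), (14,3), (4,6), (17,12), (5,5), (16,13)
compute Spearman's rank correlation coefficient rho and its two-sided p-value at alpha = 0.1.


Step 1: Rank x and y separately (midranks; no ties here).
rank(x): 13->6, 15->8, 2->1, 7->4, 9->5, 14->7, 4->2, 17->10, 5->3, 16->9
rank(y): 16->8, 19->10, 18->9, 11->5, 10->4, 3->1, 6->3, 12->6, 5->2, 13->7
Step 2: d_i = R_x(i) - R_y(i); compute d_i^2.
  (6-8)^2=4, (8-10)^2=4, (1-9)^2=64, (4-5)^2=1, (5-4)^2=1, (7-1)^2=36, (2-3)^2=1, (10-6)^2=16, (3-2)^2=1, (9-7)^2=4
sum(d^2) = 132.
Step 3: rho = 1 - 6*132 / (10*(10^2 - 1)) = 1 - 792/990 = 0.200000.
Step 4: Under H0, t = rho * sqrt((n-2)/(1-rho^2)) = 0.5774 ~ t(8).
Step 5: Two-sided p-value from the t-distribution with 8 df = 0.579584.
Step 6: alpha = 0.1. fail to reject H0.

rho = 0.2000, p = 0.579584, fail to reject H0 at alpha = 0.1.


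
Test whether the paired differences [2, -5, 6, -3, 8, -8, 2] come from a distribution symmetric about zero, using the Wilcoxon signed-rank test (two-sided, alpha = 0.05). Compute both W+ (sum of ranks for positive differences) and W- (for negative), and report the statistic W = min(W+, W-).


Step 1: Drop any zero differences (none here) and take |d_i|.
|d| = [2, 5, 6, 3, 8, 8, 2]
Step 2: Midrank |d_i| (ties get averaged ranks).
ranks: |2|->1.5, |5|->4, |6|->5, |3|->3, |8|->6.5, |8|->6.5, |2|->1.5
Step 3: Attach original signs; sum ranks with positive sign and with negative sign.
W+ = 1.5 + 5 + 6.5 + 1.5 = 14.5
W- = 4 + 3 + 6.5 = 13.5
(Check: W+ + W- = 28 should equal n(n+1)/2 = 28.)
Step 4: Test statistic W = min(W+, W-) = 13.5.
Step 5: Ties in |d|, so use the tie-corrected normal approximation.
        E[W] = n(n+1)/4 = 7*8/4 = 14.
        Tie groups: |d|=2 (t=2), |d|=8 (t=2); sum(t^3 - t) = 12.
        Var[W] = n(n+1)(2n+1)/24 - sum(t^3-t)/48 = 840/24 - 12/48 = 34.75.
        z = (W - E[W]) / sqrt(Var[W]) = (13.5 - 14) / 5.8949 = -0.0848.
        Two-sided p = 2*Phi(z) = 0.932405.
Step 6: alpha = 0.05. fail to reject H0.

W+ = 14.5, W- = 13.5, W = min = 13.5, p = 0.932405, fail to reject H0.


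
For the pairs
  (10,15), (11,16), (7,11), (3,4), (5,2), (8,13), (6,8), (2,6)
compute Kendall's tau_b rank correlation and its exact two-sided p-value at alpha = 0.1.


Step 1: Enumerate the 28 unordered pairs (i,j) with i<j and classify each by sign(x_j-x_i) * sign(y_j-y_i).
  (1,2):dx=+1,dy=+1->C; (1,3):dx=-3,dy=-4->C; (1,4):dx=-7,dy=-11->C; (1,5):dx=-5,dy=-13->C
  (1,6):dx=-2,dy=-2->C; (1,7):dx=-4,dy=-7->C; (1,8):dx=-8,dy=-9->C; (2,3):dx=-4,dy=-5->C
  (2,4):dx=-8,dy=-12->C; (2,5):dx=-6,dy=-14->C; (2,6):dx=-3,dy=-3->C; (2,7):dx=-5,dy=-8->C
  (2,8):dx=-9,dy=-10->C; (3,4):dx=-4,dy=-7->C; (3,5):dx=-2,dy=-9->C; (3,6):dx=+1,dy=+2->C
  (3,7):dx=-1,dy=-3->C; (3,8):dx=-5,dy=-5->C; (4,5):dx=+2,dy=-2->D; (4,6):dx=+5,dy=+9->C
  (4,7):dx=+3,dy=+4->C; (4,8):dx=-1,dy=+2->D; (5,6):dx=+3,dy=+11->C; (5,7):dx=+1,dy=+6->C
  (5,8):dx=-3,dy=+4->D; (6,7):dx=-2,dy=-5->C; (6,8):dx=-6,dy=-7->C; (7,8):dx=-4,dy=-2->C
Step 2: C = 25, D = 3, total pairs = 28.
Step 3: tau = (C - D)/(n(n-1)/2) = (25 - 3)/28 = 0.785714.
Step 4: Exact two-sided p-value (enumerate n! = 40320 permutations of y under H0): p = 0.005506.
Step 5: alpha = 0.1. reject H0.

tau_b = 0.7857 (C=25, D=3), p = 0.005506, reject H0.


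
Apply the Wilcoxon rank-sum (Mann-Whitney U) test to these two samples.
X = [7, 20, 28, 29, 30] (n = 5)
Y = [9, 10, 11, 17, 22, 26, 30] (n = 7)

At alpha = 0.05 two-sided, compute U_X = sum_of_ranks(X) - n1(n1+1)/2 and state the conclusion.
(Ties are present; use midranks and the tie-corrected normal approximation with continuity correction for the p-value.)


Step 1: Combine and sort all 12 observations; assign midranks.
sorted (value, group): (7,X), (9,Y), (10,Y), (11,Y), (17,Y), (20,X), (22,Y), (26,Y), (28,X), (29,X), (30,X), (30,Y)
ranks: 7->1, 9->2, 10->3, 11->4, 17->5, 20->6, 22->7, 26->8, 28->9, 29->10, 30->11.5, 30->11.5
Step 2: Rank sum for X: R1 = 1 + 6 + 9 + 10 + 11.5 = 37.5.
Step 3: U_X = R1 - n1(n1+1)/2 = 37.5 - 5*6/2 = 37.5 - 15 = 22.5.
       U_Y = n1*n2 - U_X = 35 - 22.5 = 12.5.
Step 4: Ties are present, so use the tie-corrected normal approximation (with continuity correction) for the p-value.
Step 5: p-value = 0.464120; compare to alpha = 0.05. fail to reject H0.

U_X = 22.5, p = 0.464120, fail to reject H0 at alpha = 0.05.
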